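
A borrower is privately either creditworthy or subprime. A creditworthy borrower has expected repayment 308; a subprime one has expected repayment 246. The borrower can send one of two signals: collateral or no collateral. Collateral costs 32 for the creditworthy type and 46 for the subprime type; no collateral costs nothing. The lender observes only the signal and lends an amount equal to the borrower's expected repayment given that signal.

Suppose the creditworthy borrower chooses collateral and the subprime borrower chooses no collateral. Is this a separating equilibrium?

No

If types separate, collateral earns payment 308 and no collateral earns 246.
Creditworthy: collateral gives 308 − 32 = 276; no collateral gives 246 − 0 = 246. No deviation. ✓
Subprime: no collateral gives 246 − 0 = 246; collateral gives 308 − 46 = 262. Would deviate. ✗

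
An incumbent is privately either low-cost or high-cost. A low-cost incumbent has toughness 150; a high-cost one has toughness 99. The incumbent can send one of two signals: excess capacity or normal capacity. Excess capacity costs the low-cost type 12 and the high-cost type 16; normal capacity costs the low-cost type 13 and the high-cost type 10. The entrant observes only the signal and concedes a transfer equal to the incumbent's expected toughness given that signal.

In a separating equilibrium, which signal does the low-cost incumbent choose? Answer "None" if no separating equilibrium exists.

None

Try low-cost → excess capacity, high-cost → normal capacity:
  If types separate, excess capacity earns payment 150 and normal capacity earns 99.
  Low-cost: excess capacity gives 150 − 12 = 138; normal capacity gives 99 − 13 = 86. No deviation. ✓
  High-cost: normal capacity gives 99 − 10 = 89; excess capacity gives 150 − 16 = 134. Would deviate. ✗
Try low-cost → normal capacity, high-cost → excess capacity:
  If types separate, normal capacity earns payment 150 and excess capacity earns 99.
  Low-cost: normal capacity gives 150 − 13 = 137; excess capacity gives 99 − 12 = 87. No deviation. ✓
  High-cost: excess capacity gives 99 − 16 = 83; normal capacity gives 150 − 10 = 140. Would deviate. ✗
Neither assignment is incentive-compatible.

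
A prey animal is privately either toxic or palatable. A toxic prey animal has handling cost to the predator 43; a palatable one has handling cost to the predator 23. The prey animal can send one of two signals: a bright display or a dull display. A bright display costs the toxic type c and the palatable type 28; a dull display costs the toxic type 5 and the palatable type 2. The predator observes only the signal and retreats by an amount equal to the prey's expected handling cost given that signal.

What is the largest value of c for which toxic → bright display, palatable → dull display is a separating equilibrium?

Under separation: bright display → toxic (pays 43); dull display → palatable (pays 23).
Palatable: 23 − 2 = 21 ≥ 43 − 28 = 15. Holds regardless of c. ✓
Toxic: 43 − c ≥ 23 − 5, so c ≤ 43 − 18 = 25.

25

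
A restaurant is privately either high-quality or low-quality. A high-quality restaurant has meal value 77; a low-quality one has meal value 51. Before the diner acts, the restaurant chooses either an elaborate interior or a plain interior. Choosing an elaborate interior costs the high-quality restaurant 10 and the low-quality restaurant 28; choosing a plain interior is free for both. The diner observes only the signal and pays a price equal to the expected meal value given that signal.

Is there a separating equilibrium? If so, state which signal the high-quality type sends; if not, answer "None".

elaborate interior

Try high-quality → elaborate interior, low-quality → plain interior:
  If types separate, elaborate interior earns payment 77 and plain interior earns 51.
  High-quality: elaborate interior gives 77 − 10 = 67; plain interior gives 51 − 0 = 51. No deviation. ✓
  Low-quality: plain interior gives 51 − 0 = 51; elaborate interior gives 77 − 28 = 49. No deviation. ✓
Both hold — the high-quality type sends elaborate interior.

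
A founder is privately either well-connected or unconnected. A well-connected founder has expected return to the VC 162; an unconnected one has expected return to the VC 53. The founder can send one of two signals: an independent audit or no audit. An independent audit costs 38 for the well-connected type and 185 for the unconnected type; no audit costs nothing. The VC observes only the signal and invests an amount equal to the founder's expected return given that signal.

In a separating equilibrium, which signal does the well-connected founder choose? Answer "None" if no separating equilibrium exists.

audit

Try well-connected → audit, unconnected → no audit:
  If types separate, audit earns payment 162 and no audit earns 53.
  Well-connected: audit gives 162 − 38 = 124; no audit gives 53 − 0 = 53. No deviation. ✓
  Unconnected: no audit gives 53 − 0 = 53; audit gives 162 − 185 = -23. No deviation. ✓
Both hold — the well-connected type sends audit.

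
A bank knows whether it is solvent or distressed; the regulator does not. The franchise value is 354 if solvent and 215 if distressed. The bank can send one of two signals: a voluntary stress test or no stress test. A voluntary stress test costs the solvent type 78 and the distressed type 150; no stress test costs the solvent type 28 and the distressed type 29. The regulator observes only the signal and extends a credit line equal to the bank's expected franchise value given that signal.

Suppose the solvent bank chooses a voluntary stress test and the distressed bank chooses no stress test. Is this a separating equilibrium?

No

If types separate, stress test earns payment 354 and no stress test earns 215.
Solvent: stress test gives 354 − 78 = 276; no stress test gives 215 − 28 = 187. No deviation. ✓
Distressed: no stress test gives 215 − 29 = 186; stress test gives 354 − 150 = 204. Would deviate. ✗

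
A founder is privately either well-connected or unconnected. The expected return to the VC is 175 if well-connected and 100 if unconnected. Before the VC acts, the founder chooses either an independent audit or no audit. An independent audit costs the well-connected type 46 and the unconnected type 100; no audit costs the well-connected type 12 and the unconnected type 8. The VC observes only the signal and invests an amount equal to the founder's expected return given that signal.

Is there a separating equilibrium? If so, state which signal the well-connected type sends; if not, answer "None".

audit

Try well-connected → audit, unconnected → no audit:
  If types separate, audit earns payment 175 and no audit earns 100.
  Well-connected: audit gives 175 − 46 = 129; no audit gives 100 − 12 = 88. No deviation. ✓
  Unconnected: no audit gives 100 − 8 = 92; audit gives 175 − 100 = 75. No deviation. ✓
Both hold — the well-connected type sends audit.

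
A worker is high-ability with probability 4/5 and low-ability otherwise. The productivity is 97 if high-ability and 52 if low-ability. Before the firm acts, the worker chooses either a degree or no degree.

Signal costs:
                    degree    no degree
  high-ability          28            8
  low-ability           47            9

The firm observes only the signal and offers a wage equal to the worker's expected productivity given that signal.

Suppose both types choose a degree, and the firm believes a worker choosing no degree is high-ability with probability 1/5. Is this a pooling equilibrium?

At the pooled signal (degree) the firm holds the prior 4/5 and pays 4/5·97 + 1/5·52 = 88. Off-path (no degree) belief 1/5 gives 1/5·97 + 4/5·52 = 61.
High-ability: degree gives 88 − 28 = 60; no degree gives 61 − 8 = 53. Stays. ✓
Low-ability: degree gives 88 − 47 = 41; no degree gives 61 − 9 = 52. Deviates. ✗

No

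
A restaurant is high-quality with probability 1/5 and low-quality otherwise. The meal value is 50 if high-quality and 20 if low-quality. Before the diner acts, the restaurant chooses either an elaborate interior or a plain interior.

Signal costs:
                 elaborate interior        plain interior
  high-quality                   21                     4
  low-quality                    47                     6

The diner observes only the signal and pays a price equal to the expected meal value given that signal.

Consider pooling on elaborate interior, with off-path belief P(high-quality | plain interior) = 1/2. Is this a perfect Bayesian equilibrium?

No

On the equilibrium path (elaborate interior) the diner holds the prior 1/5 and pays 1/5·50 + 4/5·20 = 26. Off-path (plain interior) belief 1/2 gives 1/2·50 + 1/2·20 = 35.
High-quality: elaborate interior gives 26 − 21 = 5; plain interior gives 35 − 4 = 31. Deviates. ✗
Low-quality: elaborate interior gives 26 − 47 = -21; plain interior gives 35 − 6 = 29. Deviates. ✗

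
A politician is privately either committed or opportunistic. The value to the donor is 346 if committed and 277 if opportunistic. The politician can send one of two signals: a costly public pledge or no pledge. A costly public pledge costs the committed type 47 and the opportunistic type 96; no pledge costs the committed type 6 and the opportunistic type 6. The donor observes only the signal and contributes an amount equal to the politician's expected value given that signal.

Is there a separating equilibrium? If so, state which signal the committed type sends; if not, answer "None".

pledge

Try committed → pledge, opportunistic → no pledge:
  If types separate, pledge earns payment 346 and no pledge earns 277.
  Committed: pledge gives 346 − 47 = 299; no pledge gives 277 − 6 = 271. No deviation. ✓
  Opportunistic: no pledge gives 277 − 6 = 271; pledge gives 346 − 96 = 250. No deviation. ✓
Both hold — the committed type sends pledge.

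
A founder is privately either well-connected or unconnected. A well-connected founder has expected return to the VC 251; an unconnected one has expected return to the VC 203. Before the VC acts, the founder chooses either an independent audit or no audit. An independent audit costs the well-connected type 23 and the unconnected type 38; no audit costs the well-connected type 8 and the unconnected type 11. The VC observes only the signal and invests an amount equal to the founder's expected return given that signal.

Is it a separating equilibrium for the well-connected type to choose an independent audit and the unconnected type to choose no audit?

Under separation the VC infers type exactly: audit → well-connected (pays 251), no audit → unconnected (pays 203).
Well-connected: audit gives 251 − 23 = 228; no audit gives 203 − 8 = 195. No deviation. ✓
Unconnected: no audit gives 203 − 11 = 192; audit gives 251 − 38 = 213. Would deviate. ✗

No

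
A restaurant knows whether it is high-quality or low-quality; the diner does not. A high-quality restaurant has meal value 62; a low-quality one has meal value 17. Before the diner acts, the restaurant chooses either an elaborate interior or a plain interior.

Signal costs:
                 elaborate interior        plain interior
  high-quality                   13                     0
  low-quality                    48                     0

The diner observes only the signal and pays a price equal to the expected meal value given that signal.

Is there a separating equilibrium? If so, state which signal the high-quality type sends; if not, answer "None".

Try high-quality → elaborate interior, low-quality → plain interior:
  Under separation the diner infers type exactly: elaborate interior → high-quality (pays 62), plain interior → low-quality (pays 17).
  High-quality: elaborate interior gives 62 − 13 = 49; plain interior gives 17 − 0 = 17. No deviation. ✓
  Low-quality: plain interior gives 17 − 0 = 17; elaborate interior gives 62 − 48 = 14. No deviation. ✓
Both hold — the high-quality type sends elaborate interior.

elaborate interior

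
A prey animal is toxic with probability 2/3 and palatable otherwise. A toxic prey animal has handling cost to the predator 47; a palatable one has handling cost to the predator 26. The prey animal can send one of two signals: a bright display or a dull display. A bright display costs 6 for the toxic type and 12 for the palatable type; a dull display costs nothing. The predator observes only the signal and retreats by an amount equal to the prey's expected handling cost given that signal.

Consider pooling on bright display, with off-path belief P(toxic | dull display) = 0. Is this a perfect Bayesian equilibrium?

At the pooled signal (bright display) the predator holds the prior 2/3 and pays 2/3·47 + 1/3·26 = 40. Off-path (dull display) belief 0 gives 0·47 + 1·26 = 26.
Toxic: bright display gives 40 − 6 = 34; dull display gives 26 − 0 = 26. Stays. ✓
Palatable: bright display gives 40 − 12 = 28; dull display gives 26 − 0 = 26. Stays. ✓

Yes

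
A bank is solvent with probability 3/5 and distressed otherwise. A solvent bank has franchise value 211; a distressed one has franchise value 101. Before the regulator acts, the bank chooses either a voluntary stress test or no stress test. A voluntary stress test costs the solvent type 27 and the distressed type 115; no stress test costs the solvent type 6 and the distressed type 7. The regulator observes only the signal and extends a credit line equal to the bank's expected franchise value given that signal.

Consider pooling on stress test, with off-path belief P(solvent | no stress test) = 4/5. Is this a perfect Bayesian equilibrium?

At the pooled signal (stress test) the regulator holds the prior 3/5 and pays 3/5·211 + 2/5·101 = 167. Off-path (no stress test) belief 4/5 gives 4/5·211 + 1/5·101 = 189.
Solvent: stress test gives 167 − 27 = 140; no stress test gives 189 − 6 = 183. Deviates. ✗
Distressed: stress test gives 167 − 115 = 52; no stress test gives 189 − 7 = 182. Deviates. ✗

No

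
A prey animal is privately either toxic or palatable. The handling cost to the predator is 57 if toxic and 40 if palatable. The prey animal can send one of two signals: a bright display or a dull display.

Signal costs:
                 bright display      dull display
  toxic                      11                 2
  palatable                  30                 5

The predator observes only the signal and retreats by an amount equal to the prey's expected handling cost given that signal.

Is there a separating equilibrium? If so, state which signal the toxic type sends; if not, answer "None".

Try toxic → bright display, palatable → dull display:
  If types separate, bright display earns payment 57 and dull display earns 40.
  Toxic: bright display gives 57 − 11 = 46; dull display gives 40 − 2 = 38. No deviation. ✓
  Palatable: dull display gives 40 − 5 = 35; bright display gives 57 − 30 = 27. No deviation. ✓
Both hold — the toxic type sends bright display.

bright display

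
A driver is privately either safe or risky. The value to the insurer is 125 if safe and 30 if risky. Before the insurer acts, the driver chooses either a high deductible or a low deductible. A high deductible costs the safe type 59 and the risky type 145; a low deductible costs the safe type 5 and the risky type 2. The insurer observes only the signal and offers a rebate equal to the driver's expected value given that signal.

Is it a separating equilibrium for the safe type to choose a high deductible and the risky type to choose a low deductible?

If types separate, high deductible earns payment 125 and low deductible earns 30.
Safe: high deductible gives 125 − 59 = 66; low deductible gives 30 − 5 = 25. No deviation. ✓
Risky: low deductible gives 30 − 2 = 28; high deductible gives 125 − 145 = -20. No deviation. ✓
Both incentive constraints hold.

Yes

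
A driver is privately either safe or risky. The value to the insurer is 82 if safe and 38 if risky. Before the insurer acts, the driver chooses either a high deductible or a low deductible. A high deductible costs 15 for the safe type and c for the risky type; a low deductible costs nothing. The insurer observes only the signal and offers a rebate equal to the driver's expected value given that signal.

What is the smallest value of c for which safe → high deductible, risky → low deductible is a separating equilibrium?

Under separation: high deductible → safe (pays 82); low deductible → risky (pays 38).
Safe: 82 − 15 = 67 ≥ 38 − 0 = 38. Holds regardless of c. ✓
Risky: 38 − 0 ≥ 82 − c, so c ≥ 82 − 38 = 44.

44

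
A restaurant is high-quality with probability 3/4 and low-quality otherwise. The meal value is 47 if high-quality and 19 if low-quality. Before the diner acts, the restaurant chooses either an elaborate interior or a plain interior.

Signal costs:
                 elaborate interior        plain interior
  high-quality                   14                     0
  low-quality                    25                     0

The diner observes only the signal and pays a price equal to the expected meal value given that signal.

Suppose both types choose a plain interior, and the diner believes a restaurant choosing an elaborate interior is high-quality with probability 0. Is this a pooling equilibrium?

On the equilibrium path (plain interior) the diner holds the prior 3/4 and pays 3/4·47 + 1/4·19 = 40. Off-path (elaborate interior) belief 0 gives 0·47 + 1·19 = 19.
High-quality: plain interior gives 40 − 0 = 40; elaborate interior gives 19 − 14 = 5. Stays. ✓
Low-quality: plain interior gives 40 − 0 = 40; elaborate interior gives 19 − 25 = -6. Stays. ✓
Beliefs are Bayes-consistent on-path and both types best-respond.

Yes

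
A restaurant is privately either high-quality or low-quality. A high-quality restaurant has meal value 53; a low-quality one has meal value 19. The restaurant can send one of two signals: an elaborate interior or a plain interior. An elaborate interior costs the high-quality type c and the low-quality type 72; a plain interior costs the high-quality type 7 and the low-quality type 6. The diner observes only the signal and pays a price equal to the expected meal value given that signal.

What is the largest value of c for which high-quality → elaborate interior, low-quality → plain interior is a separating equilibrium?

Under separation: elaborate interior → high-quality (pays 53); plain interior → low-quality (pays 19).
Low-quality: 19 − 6 = 13 ≥ 53 − 72 = -19. Holds regardless of c. ✓
High-quality: 53 − c ≥ 19 − 7, so c ≤ 53 − 12 = 41.

41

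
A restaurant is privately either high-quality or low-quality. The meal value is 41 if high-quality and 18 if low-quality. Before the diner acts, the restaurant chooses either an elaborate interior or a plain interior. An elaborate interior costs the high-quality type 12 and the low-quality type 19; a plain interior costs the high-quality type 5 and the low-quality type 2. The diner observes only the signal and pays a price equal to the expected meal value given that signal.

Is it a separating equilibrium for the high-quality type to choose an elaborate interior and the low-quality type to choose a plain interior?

Under separation the diner infers type exactly: elaborate interior → high-quality (pays 41), plain interior → low-quality (pays 18).
High-quality: elaborate interior gives 41 − 12 = 29; plain interior gives 18 − 5 = 13. No deviation. ✓
Low-quality: plain interior gives 18 − 2 = 16; elaborate interior gives 41 − 19 = 22. Would deviate. ✗

No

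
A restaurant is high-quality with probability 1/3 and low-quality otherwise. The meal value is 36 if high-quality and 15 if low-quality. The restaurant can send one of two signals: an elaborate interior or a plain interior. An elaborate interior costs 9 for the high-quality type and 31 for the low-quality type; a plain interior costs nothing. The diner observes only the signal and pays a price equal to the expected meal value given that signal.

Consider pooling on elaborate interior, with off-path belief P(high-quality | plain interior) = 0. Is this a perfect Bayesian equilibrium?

On the equilibrium path (elaborate interior) the diner holds the prior 1/3 and pays 1/3·36 + 2/3·15 = 22. Off-path (plain interior) belief 0 gives 0·36 + 1·15 = 15.
High-quality: elaborate interior gives 22 − 9 = 13; plain interior gives 15 − 0 = 15. Deviates. ✗
Low-quality: elaborate interior gives 22 − 31 = -9; plain interior gives 15 − 0 = 15. Deviates. ✗

No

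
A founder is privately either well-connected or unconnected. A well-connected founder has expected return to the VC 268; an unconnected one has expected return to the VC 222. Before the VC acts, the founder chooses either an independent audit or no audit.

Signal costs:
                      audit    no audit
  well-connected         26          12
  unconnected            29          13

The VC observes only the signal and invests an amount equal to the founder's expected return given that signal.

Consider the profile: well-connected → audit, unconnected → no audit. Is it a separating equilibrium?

No

If types separate, audit earns payment 268 and no audit earns 222.
Well-connected: audit gives 268 − 26 = 242; no audit gives 222 − 12 = 210. No deviation. ✓
Unconnected: no audit gives 222 − 13 = 209; audit gives 268 − 29 = 239. Would deviate. ✗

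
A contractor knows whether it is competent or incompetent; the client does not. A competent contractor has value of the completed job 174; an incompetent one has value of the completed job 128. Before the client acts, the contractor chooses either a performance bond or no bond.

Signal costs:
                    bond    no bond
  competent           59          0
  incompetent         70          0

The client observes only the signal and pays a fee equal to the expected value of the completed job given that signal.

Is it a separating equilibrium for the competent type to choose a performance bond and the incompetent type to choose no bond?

If types separate, bond earns payment 174 and no bond earns 128.
Competent: bond gives 174 − 59 = 115; no bond gives 128 − 0 = 128. Would deviate. ✗
Incompetent: no bond gives 128 − 0 = 128; bond gives 174 − 70 = 104. No deviation. ✓

No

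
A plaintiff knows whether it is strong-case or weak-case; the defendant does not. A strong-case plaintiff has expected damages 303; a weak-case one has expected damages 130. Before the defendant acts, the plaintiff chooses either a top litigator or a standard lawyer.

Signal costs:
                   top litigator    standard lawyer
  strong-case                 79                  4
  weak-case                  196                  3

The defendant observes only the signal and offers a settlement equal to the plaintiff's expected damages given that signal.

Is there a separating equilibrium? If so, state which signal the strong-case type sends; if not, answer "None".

top litigator

Try strong-case → top litigator, weak-case → standard lawyer:
  Under separation the defendant infers type exactly: top litigator → strong-case (pays 303), standard lawyer → weak-case (pays 130).
  Strong-case: top litigator gives 303 − 79 = 224; standard lawyer gives 130 − 4 = 126. No deviation. ✓
  Weak-case: standard lawyer gives 130 − 3 = 127; top litigator gives 303 − 196 = 107. No deviation. ✓
Both hold — the strong-case type sends top litigator.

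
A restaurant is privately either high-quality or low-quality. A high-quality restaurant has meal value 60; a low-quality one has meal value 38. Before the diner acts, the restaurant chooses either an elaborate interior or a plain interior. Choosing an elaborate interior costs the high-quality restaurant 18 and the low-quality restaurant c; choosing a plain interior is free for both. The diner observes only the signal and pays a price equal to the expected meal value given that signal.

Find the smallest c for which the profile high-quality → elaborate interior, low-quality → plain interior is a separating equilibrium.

Under separation: elaborate interior → high-quality (pays 60); plain interior → low-quality (pays 38).
High-quality: 60 − 18 = 42 ≥ 38 − 0 = 38. Holds regardless of c. ✓
Low-quality: 38 − 0 ≥ 60 − c, so c ≥ 60 − 38 = 22.

22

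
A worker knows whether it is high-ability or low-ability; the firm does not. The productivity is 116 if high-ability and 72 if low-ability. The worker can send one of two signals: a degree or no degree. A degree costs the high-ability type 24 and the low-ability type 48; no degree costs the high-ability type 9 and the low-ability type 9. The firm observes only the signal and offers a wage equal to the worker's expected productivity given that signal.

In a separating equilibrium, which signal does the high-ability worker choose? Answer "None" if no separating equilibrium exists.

Try high-ability → degree, low-ability → no degree:
  If types separate, degree earns payment 116 and no degree earns 72.
  High-ability: degree gives 116 − 24 = 92; no degree gives 72 − 9 = 63. No deviation. ✓
  Low-ability: no degree gives 72 − 9 = 63; degree gives 116 − 48 = 68. Would deviate. ✗
Try high-ability → no degree, low-ability → degree:
  If types separate, no degree earns payment 116 and degree earns 72.
  High-ability: no degree gives 116 − 9 = 107; degree gives 72 − 24 = 48. No deviation. ✓
  Low-ability: degree gives 72 − 48 = 24; no degree gives 116 − 9 = 107. Would deviate. ✗
Neither assignment is incentive-compatible.

None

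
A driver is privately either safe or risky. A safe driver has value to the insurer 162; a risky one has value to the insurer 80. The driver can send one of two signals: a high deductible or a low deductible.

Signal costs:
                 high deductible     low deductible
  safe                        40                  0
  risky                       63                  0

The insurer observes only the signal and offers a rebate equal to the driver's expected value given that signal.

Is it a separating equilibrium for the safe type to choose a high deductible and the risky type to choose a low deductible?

No

Under separation the insurer infers type exactly: high deductible → safe (pays 162), low deductible → risky (pays 80).
Safe: high deductible gives 162 − 40 = 122; low deductible gives 80 − 0 = 80. No deviation. ✓
Risky: low deductible gives 80 − 0 = 80; high deductible gives 162 − 63 = 99. Would deviate. ✗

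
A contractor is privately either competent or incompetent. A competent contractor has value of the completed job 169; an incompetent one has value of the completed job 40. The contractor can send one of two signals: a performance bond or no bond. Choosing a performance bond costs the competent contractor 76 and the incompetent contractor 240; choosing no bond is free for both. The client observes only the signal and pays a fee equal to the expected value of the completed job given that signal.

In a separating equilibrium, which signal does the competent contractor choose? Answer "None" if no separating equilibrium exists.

bond

Try competent → bond, incompetent → no bond:
  Under separation the client infers type exactly: bond → competent (pays 169), no bond → incompetent (pays 40).
  Competent: bond gives 169 − 76 = 93; no bond gives 40 − 0 = 40. No deviation. ✓
  Incompetent: no bond gives 40 − 0 = 40; bond gives 169 − 240 = -71. No deviation. ✓
Both hold — the competent type sends bond.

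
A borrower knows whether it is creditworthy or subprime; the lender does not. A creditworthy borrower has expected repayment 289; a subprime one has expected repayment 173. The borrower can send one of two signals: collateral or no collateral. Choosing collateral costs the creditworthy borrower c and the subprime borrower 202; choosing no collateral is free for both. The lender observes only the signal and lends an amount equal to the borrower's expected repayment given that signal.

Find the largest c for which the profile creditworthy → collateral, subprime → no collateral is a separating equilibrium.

116

Under separation: collateral → creditworthy (pays 289); no collateral → subprime (pays 173).
Subprime: 173 − 0 = 173 ≥ 289 − 202 = 87. Holds regardless of c. ✓
Creditworthy: 289 − c ≥ 173 − 0, so c ≤ 289 − 173 = 116.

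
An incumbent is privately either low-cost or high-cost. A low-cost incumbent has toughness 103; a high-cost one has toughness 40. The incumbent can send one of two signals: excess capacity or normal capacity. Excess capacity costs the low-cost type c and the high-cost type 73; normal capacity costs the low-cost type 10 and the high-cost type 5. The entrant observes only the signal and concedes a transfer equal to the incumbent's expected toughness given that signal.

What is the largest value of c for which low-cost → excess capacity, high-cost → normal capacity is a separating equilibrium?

73

Under separation: excess capacity → low-cost (pays 103); normal capacity → high-cost (pays 40).
High-cost: 40 − 5 = 35 ≥ 103 − 73 = 30. Holds regardless of c. ✓
Low-cost: 103 − c ≥ 40 − 10, so c ≤ 103 − 30 = 73.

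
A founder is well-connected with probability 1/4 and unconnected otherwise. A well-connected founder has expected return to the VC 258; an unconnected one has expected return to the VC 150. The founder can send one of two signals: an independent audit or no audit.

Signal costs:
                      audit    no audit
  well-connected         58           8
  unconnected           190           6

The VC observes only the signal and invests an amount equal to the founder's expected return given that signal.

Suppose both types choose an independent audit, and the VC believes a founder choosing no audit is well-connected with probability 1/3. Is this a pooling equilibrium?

No

At the pooled signal (audit) the VC holds the prior 1/4 and pays 1/4·258 + 3/4·150 = 177. Off-path (no audit) belief 1/3 gives 1/3·258 + 2/3·150 = 186.
Well-connected: audit gives 177 − 58 = 119; no audit gives 186 − 8 = 178. Deviates. ✗
Unconnected: audit gives 177 − 190 = -13; no audit gives 186 − 6 = 180. Deviates. ✗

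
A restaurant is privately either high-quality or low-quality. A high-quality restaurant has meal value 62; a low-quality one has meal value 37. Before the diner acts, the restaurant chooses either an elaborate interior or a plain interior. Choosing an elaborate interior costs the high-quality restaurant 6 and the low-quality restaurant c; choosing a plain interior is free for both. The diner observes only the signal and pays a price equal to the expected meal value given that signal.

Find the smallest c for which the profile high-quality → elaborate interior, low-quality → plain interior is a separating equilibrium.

25

Under separation: elaborate interior → high-quality (pays 62); plain interior → low-quality (pays 37).
High-quality: 62 − 6 = 56 ≥ 37 − 0 = 37. Holds regardless of c. ✓
Low-quality: 37 − 0 ≥ 62 − c, so c ≥ 62 − 37 = 25.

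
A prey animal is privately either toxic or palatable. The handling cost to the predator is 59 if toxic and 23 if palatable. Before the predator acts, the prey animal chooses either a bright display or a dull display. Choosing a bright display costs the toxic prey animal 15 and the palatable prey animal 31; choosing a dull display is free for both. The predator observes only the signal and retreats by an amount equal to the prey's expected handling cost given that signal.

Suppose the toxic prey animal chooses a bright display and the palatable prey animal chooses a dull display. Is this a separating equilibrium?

No

If types separate, bright display earns payment 59 and dull display earns 23.
Toxic: bright display gives 59 − 15 = 44; dull display gives 23 − 0 = 23. No deviation. ✓
Palatable: dull display gives 23 − 0 = 23; bright display gives 59 − 31 = 28. Would deviate. ✗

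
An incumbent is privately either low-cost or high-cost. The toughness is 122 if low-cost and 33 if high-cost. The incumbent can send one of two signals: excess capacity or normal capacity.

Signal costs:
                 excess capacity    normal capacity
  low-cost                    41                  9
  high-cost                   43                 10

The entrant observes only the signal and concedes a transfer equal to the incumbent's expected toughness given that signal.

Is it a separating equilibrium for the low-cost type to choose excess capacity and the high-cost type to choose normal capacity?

No

If types separate, excess capacity earns payment 122 and normal capacity earns 33.
Low-cost: excess capacity gives 122 − 41 = 81; normal capacity gives 33 − 9 = 24. No deviation. ✓
High-cost: normal capacity gives 33 − 10 = 23; excess capacity gives 122 − 43 = 79. Would deviate. ✗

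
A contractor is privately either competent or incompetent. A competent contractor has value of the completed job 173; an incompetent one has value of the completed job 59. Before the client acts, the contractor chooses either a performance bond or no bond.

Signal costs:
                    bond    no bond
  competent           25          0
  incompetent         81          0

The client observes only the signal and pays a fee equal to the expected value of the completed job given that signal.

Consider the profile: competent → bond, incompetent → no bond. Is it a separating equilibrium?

If types separate, bond earns payment 173 and no bond earns 59.
Competent: bond gives 173 − 25 = 148; no bond gives 59 − 0 = 59. No deviation. ✓
Incompetent: no bond gives 59 − 0 = 59; bond gives 173 − 81 = 92. Would deviate. ✗

No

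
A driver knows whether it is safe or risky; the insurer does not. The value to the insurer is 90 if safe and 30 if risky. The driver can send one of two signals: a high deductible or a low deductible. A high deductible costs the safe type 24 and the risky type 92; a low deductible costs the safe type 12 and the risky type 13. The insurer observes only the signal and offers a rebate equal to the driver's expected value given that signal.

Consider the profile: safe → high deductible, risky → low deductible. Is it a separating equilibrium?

Yes

If types separate, high deductible earns payment 90 and low deductible earns 30.
Safe: high deductible gives 90 − 24 = 66; low deductible gives 30 − 12 = 18. No deviation. ✓
Risky: low deductible gives 30 − 13 = 17; high deductible gives 90 − 92 = -2. No deviation. ✓
Both incentive constraints hold.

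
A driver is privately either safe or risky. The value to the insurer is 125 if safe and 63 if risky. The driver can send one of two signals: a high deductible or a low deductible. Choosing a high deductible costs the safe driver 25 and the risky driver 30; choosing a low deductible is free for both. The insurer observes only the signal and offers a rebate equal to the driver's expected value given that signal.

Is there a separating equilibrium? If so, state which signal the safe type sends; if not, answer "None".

Try safe → high deductible, risky → low deductible:
  If types separate, high deductible earns payment 125 and low deductible earns 63.
  Safe: high deductible gives 125 − 25 = 100; low deductible gives 63 − 0 = 63. No deviation. ✓
  Risky: low deductible gives 63 − 0 = 63; high deductible gives 125 − 30 = 95. Would deviate. ✗
Try safe → low deductible, risky → high deductible:
  If types separate, low deductible earns payment 125 and high deductible earns 63.
  Safe: low deductible gives 125 − 0 = 125; high deductible gives 63 − 25 = 38. No deviation. ✓
  Risky: high deductible gives 63 − 30 = 33; low deductible gives 125 − 0 = 125. Would deviate. ✗
Neither assignment is incentive-compatible.

None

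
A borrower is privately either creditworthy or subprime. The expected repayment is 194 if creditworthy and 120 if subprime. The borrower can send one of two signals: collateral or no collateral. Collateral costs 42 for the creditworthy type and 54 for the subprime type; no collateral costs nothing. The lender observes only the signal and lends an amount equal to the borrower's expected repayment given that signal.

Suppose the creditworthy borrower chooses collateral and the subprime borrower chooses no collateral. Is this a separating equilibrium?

Under separation the lender infers type exactly: collateral → creditworthy (pays 194), no collateral → subprime (pays 120).
Creditworthy: collateral gives 194 − 42 = 152; no collateral gives 120 − 0 = 120. No deviation. ✓
Subprime: no collateral gives 120 − 0 = 120; collateral gives 194 − 54 = 140. Would deviate. ✗

No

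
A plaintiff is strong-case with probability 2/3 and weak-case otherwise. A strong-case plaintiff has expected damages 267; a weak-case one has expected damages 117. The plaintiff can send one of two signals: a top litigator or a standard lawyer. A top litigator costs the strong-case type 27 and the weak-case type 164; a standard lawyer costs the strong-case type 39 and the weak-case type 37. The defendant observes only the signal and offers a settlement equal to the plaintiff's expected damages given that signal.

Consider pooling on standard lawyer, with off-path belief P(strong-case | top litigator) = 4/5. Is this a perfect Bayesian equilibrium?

No

At the pooled signal (standard lawyer) the defendant holds the prior 2/3 and pays 2/3·267 + 1/3·117 = 217. Off-path (top litigator) belief 4/5 gives 4/5·267 + 1/5·117 = 237.
Strong-case: standard lawyer gives 217 − 39 = 178; top litigator gives 237 − 27 = 210. Deviates. ✗
Weak-case: standard lawyer gives 217 − 37 = 180; top litigator gives 237 − 164 = 73. Stays. ✓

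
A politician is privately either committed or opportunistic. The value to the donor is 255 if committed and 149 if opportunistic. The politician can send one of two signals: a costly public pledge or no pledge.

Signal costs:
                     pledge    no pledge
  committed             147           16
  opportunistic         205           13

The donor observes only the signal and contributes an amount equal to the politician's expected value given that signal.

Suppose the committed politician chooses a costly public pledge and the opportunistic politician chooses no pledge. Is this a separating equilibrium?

No

If types separate, pledge earns payment 255 and no pledge earns 149.
Committed: pledge gives 255 − 147 = 108; no pledge gives 149 − 16 = 133. Would deviate. ✗
Opportunistic: no pledge gives 149 − 13 = 136; pledge gives 255 − 205 = 50. No deviation. ✓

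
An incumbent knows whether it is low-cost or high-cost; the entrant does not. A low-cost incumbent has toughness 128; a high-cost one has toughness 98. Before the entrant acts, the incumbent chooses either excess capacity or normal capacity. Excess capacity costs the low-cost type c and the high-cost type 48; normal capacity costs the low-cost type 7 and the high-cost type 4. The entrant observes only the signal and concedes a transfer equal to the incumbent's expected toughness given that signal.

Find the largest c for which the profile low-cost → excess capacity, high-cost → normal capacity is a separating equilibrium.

Under separation: excess capacity → low-cost (pays 128); normal capacity → high-cost (pays 98).
High-cost: 98 − 4 = 94 ≥ 128 − 48 = 80. Holds regardless of c. ✓
Low-cost: 128 − c ≥ 98 − 7, so c ≤ 128 − 91 = 37.

37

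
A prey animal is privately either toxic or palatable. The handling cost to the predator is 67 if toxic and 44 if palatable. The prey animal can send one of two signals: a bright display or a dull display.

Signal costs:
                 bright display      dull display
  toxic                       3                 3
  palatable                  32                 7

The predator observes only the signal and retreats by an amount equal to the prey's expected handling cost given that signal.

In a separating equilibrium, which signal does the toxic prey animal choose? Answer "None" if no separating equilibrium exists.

Try toxic → bright display, palatable → dull display:
  If types separate, bright display earns payment 67 and dull display earns 44.
  Toxic: bright display gives 67 − 3 = 64; dull display gives 44 − 3 = 41. No deviation. ✓
  Palatable: dull display gives 44 − 7 = 37; bright display gives 67 − 32 = 35. No deviation. ✓
Both hold — the toxic type sends bright display.

bright display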